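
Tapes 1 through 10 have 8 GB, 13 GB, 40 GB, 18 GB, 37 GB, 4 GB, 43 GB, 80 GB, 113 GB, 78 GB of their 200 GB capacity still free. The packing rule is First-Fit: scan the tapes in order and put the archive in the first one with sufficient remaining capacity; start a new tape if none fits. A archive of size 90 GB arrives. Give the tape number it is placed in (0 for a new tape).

9

Tapes with room: tape 9 (113 GB).
The first with room is tape 9.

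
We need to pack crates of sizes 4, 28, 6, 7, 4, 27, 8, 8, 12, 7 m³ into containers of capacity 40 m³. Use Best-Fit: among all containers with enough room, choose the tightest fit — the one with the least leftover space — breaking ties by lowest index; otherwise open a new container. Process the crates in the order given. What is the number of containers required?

Put 4 m³ in container 1; 36 m³ remain.
Put 28 m³ in container 1; 8 m³ remain.
Put 6 m³ in container 1; 2 m³ remain.
Put 7 m³ in container 2; 33 m³ remain.
Put 4 m³ in container 2; 29 m³ remain.
Put 27 m³ in container 2; 2 m³ remain.
Put 8 m³ in container 3; 32 m³ remain.
Put 8 m³ in container 3; 24 m³ remain.
Put 12 m³ in container 3; 12 m³ remain.
Put 7 m³ in container 3; 5 m³ remain.

3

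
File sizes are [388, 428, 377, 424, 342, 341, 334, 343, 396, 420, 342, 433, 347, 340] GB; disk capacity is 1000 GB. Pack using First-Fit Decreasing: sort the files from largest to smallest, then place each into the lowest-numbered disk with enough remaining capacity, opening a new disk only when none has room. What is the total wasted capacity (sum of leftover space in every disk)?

Sorted descending: 433, 428, 424, 420, 396, 388, 377, 347, 343, 342, 342, 341, 340, 334.
Put 433 GB in disk 1; 567 GB remain.
Put 428 GB in disk 1; 139 GB remain.
Put 424 GB in disk 2; 576 GB remain.
Put 420 GB in disk 2; 156 GB remain.
Put 396 GB in disk 3; 604 GB remain.
Put 388 GB in disk 3; 216 GB remain.
Put 377 GB in disk 4; 623 GB remain.
Put 347 GB in disk 4; 276 GB remain.
Put 343 GB in disk 5; 657 GB remain.
Put 342 GB in disk 5; 315 GB remain.
Put 342 GB in disk 6; 658 GB remain.
Put 341 GB in disk 6; 317 GB remain.
Put 340 GB in disk 7; 660 GB remain.
Put 334 GB in disk 7; 326 GB remain.
7 disks × 1000 GB = 7000 GB; used 5255 GB; unused 1745 GB.

1745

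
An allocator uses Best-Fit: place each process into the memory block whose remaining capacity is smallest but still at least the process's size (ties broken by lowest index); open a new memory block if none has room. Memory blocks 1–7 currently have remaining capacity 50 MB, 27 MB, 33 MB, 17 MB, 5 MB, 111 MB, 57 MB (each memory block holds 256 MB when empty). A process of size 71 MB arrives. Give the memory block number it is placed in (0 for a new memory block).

Memory blocks with room: memory block 6 (111 MB).
Tightest fit is memory block 6 with 111 MB free.

6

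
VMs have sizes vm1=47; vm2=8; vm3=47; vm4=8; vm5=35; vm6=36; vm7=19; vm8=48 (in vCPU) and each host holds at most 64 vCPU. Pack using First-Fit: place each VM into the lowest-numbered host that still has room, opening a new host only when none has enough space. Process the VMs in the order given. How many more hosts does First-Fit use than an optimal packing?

0

First-Fit: [47,8,8] [47] [35,19] [36] [48] → 5 hosts.
5 VMs exceed 32 vCPU (half the capacity), and no two of those can share a host, so at least 5 hosts are needed.
So 5 is already optimal.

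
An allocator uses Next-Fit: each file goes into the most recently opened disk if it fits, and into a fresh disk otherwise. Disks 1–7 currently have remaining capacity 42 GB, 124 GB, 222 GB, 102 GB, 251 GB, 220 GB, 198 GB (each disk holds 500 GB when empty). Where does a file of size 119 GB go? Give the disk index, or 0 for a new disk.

7

Next-Fit only looks at disk 7, which has 198 GB free.
119 GB fits there.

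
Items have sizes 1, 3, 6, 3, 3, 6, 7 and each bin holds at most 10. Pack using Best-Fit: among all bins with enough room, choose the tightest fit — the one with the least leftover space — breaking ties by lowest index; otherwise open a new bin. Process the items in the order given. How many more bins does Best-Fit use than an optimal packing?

Best-Fit: [1,3,6] [3,3] [6] [7] → 4 bins.
Total size 29; any packing needs at least ⌈29/10⌉ = 3 bins.
An optimal packing achieves that bound: [7,3] [6,3,1] [6,3] → 3 bins.
Excess: 4 − 3 = 1.

1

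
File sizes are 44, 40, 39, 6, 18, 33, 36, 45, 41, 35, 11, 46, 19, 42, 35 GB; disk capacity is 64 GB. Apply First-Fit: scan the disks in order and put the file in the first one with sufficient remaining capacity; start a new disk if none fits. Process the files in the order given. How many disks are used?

11

Put 44 GB in disk 1; 20 GB remain.
Put 40 GB in disk 2; 24 GB remain.
Put 39 GB in disk 3; 25 GB remain.
Put 6 GB in disk 1; 14 GB remain.
Put 18 GB in disk 2; 6 GB remain.
Put 33 GB in disk 4; 31 GB remain.
Put 36 GB in disk 5; 28 GB remain.
Put 45 GB in disk 6; 19 GB remain.
Put 41 GB in disk 7; 23 GB remain.
Put 35 GB in disk 8; 29 GB remain.
Put 11 GB in disk 1; 3 GB remain.
Put 46 GB in disk 9; 18 GB remain.
Put 19 GB in disk 3; 6 GB remain.
Put 42 GB in disk 10; 22 GB remain.
Put 35 GB in disk 11; 29 GB remain.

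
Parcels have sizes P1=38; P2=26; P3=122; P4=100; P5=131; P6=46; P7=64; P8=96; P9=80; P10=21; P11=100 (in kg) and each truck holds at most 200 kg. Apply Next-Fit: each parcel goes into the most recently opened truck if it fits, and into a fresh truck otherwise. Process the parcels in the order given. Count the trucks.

Put P1 (38 kg) in truck 1; 162 kg remain.
Put P2 (26 kg) in truck 1; 136 kg remain.
Put P3 (122 kg) in truck 1; 14 kg remain.
Put P4 (100 kg) in truck 2; 100 kg remain.
Put P5 (131 kg) in truck 3; 69 kg remain.
Put P6 (46 kg) in truck 3; 23 kg remain.
Put P7 (64 kg) in truck 4; 136 kg remain.
Put P8 (96 kg) in truck 4; 40 kg remain.
Put P9 (80 kg) in truck 5; 120 kg remain.
Put P10 (21 kg) in truck 5; 99 kg remain.
Put P11 (100 kg) in truck 6; 100 kg remain.
Final trucks: [38,26,122] [100] [131,46] [64,96] [80,21] [100].

6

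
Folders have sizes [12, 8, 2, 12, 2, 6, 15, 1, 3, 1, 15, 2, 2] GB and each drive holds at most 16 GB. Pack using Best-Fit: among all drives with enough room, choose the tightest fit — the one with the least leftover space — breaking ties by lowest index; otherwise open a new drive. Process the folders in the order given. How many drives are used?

6 drives

12 GB → drive 1 (remaining 4 GB)
8 GB → drive 2 (remaining 8 GB)
2 GB → drive 1 (remaining 2 GB)
12 GB → drive 3 (remaining 4 GB)
2 GB → drive 1 (remaining 0 GB)
6 GB → drive 2 (remaining 2 GB)
15 GB → drive 4 (remaining 1 GB)
1 GB → drive 4 (remaining 0 GB)
3 GB → drive 3 (remaining 1 GB)
1 GB → drive 3 (remaining 0 GB)
15 GB → drive 5 (remaining 1 GB)
2 GB → drive 2 (remaining 0 GB)
2 GB → drive 6 (remaining 14 GB)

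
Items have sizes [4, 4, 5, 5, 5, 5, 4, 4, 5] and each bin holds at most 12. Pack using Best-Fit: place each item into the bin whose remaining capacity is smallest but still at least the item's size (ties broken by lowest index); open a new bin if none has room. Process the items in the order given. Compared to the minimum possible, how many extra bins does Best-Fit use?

0

Best-Fit: [4,4,4] [5,5] [5,5] [4,5] → 4 bins.
Total size 41; any packing needs at least ⌈41/12⌉ = 4 bins.
So 4 is already optimal.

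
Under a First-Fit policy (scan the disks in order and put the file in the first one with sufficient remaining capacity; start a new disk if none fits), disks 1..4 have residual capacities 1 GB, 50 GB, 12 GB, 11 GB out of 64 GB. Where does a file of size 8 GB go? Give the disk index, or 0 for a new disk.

Disks with room: disk 2 (50 GB), disk 3 (12 GB), disk 4 (11 GB).
The first with room is disk 2.

2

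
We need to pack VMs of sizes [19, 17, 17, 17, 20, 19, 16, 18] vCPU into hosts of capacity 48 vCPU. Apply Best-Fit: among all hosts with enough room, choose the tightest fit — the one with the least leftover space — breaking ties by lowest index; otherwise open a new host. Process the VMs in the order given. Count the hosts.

host 1: place 19 vCPU, 29 vCPU left
host 1: place 17 vCPU, 12 vCPU left
host 2: place 17 vCPU, 31 vCPU left
host 2: place 17 vCPU, 14 vCPU left
host 3: place 20 vCPU, 28 vCPU left
host 3: place 19 vCPU, 9 vCPU left
host 4: place 16 vCPU, 32 vCPU left
host 4: place 18 vCPU, 14 vCPU left
Final hosts: [19,17] [17,17] [20,19] [16,18].

4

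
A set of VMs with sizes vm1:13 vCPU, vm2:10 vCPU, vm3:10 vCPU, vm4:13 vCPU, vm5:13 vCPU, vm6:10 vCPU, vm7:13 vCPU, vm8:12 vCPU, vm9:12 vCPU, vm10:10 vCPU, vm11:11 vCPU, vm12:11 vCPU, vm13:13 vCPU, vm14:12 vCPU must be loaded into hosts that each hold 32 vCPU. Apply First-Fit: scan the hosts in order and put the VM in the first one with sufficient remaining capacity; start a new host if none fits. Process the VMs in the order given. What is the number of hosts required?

host 1: place vm1 (13 vCPU), 19 vCPU left
host 1: place vm2 (10 vCPU), 9 vCPU left
host 2: place vm3 (10 vCPU), 22 vCPU left
host 2: place vm4 (13 vCPU), 9 vCPU left
host 3: place vm5 (13 vCPU), 19 vCPU left
host 3: place vm6 (10 vCPU), 9 vCPU left
host 4: place vm7 (13 vCPU), 19 vCPU left
host 4: place vm8 (12 vCPU), 7 vCPU left
host 5: place vm9 (12 vCPU), 20 vCPU left
host 5: place vm10 (10 vCPU), 10 vCPU left
host 6: place vm11 (11 vCPU), 21 vCPU left
host 6: place vm12 (11 vCPU), 10 vCPU left
host 7: place vm13 (13 vCPU), 19 vCPU left
host 7: place vm14 (12 vCPU), 7 vCPU left

7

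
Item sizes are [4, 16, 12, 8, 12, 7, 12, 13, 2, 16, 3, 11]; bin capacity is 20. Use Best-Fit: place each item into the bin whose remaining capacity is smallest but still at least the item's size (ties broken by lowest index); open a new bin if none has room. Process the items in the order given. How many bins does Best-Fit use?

Put 4 in bin 1; 16 remain.
Put 16 in bin 1; 0 remain.
Put 12 in bin 2; 8 remain.
Put 8 in bin 2; 0 remain.
Put 12 in bin 3; 8 remain.
Put 7 in bin 3; 1 remain.
Put 12 in bin 4; 8 remain.
Put 13 in bin 5; 7 remain.
Put 2 in bin 5; 5 remain.
Put 16 in bin 6; 4 remain.
Put 3 in bin 6; 1 remain.
Put 11 in bin 7; 9 remain.

7 bins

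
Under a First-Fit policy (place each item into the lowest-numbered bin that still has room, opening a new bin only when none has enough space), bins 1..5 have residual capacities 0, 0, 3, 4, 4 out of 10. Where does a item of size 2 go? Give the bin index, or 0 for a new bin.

3

Bins with room: bin 3 (3), bin 4 (4), bin 5 (4).
The first with room is bin 3.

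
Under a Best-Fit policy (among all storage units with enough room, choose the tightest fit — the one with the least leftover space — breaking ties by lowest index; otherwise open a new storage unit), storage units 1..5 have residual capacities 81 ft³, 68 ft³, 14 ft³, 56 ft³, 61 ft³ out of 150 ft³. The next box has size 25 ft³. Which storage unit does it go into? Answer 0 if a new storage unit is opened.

Storage units with room: storage unit 1 (81 ft³), storage unit 2 (68 ft³), storage unit 4 (56 ft³), storage unit 5 (61 ft³).
Tightest fit is storage unit 4 with 56 ft³ free.

4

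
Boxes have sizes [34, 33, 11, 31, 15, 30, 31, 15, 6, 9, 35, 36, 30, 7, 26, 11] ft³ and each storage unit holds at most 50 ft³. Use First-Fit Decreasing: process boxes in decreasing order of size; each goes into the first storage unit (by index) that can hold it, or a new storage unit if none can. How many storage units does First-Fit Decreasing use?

Sorted descending: 36, 35, 34, 33, 31, 31, 30, 30, 26, 15, 15, 11, 11, 9, 7, 6.
storage unit 1: place 36 ft³, 14 ft³ left
storage unit 2: place 35 ft³, 15 ft³ left
storage unit 3: place 34 ft³, 16 ft³ left
storage unit 4: place 33 ft³, 17 ft³ left
storage unit 5: place 31 ft³, 19 ft³ left
storage unit 6: place 31 ft³, 19 ft³ left
storage unit 7: place 30 ft³, 20 ft³ left
storage unit 8: place 30 ft³, 20 ft³ left
storage unit 9: place 26 ft³, 24 ft³ left
storage unit 2: place 15 ft³, 0 ft³ left
storage unit 3: place 15 ft³, 1 ft³ left
storage unit 1: place 11 ft³, 3 ft³ left
storage unit 4: place 11 ft³, 6 ft³ left
storage unit 5: place 9 ft³, 10 ft³ left
storage unit 5: place 7 ft³, 3 ft³ left
storage unit 4: place 6 ft³, 0 ft³ left

9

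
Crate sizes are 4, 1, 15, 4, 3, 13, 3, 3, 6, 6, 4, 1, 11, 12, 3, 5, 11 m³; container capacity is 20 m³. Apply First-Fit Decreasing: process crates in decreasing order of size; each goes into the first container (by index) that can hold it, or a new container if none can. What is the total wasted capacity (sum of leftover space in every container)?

15

Sorted descending: 15, 13, 12, 11, 11, 6, 6, 5, 4, 4, 4, 3, 3, 3, 3, 1, 1.
Put 15 m³ in container 1; 5 m³ remain.
Put 13 m³ in container 2; 7 m³ remain.
Put 12 m³ in container 3; 8 m³ remain.
Put 11 m³ in container 4; 9 m³ remain.
Put 11 m³ in container 5; 9 m³ remain.
Put 6 m³ in container 2; 1 m³ remain.
Put 6 m³ in container 3; 2 m³ remain.
Put 5 m³ in container 1; 0 m³ remain.
Put 4 m³ in container 4; 5 m³ remain.
Put 4 m³ in container 4; 1 m³ remain.
Put 4 m³ in container 5; 5 m³ remain.
Put 3 m³ in container 5; 2 m³ remain.
Put 3 m³ in container 6; 17 m³ remain.
Put 3 m³ in container 6; 14 m³ remain.
Put 3 m³ in container 6; 11 m³ remain.
Put 1 m³ in container 2; 0 m³ remain.
Put 1 m³ in container 3; 1 m³ remain.
6 containers × 20 m³ = 120 m³; used 105 m³; unused 15 m³.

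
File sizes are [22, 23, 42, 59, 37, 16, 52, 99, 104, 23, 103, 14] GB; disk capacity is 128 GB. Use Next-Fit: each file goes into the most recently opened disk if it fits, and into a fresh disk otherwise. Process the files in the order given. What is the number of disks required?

disk 1: place 22 GB, 106 GB left
disk 1: place 23 GB, 83 GB left
disk 1: place 42 GB, 41 GB left
disk 2: place 59 GB, 69 GB left
disk 2: place 37 GB, 32 GB left
disk 2: place 16 GB, 16 GB left
disk 3: place 52 GB, 76 GB left
disk 4: place 99 GB, 29 GB left
disk 5: place 104 GB, 24 GB left
disk 5: place 23 GB, 1 GB left
disk 6: place 103 GB, 25 GB left
disk 6: place 14 GB, 11 GB left
Final disks: [22,23,42] [59,37,16] [52] [99] [104,23] [103,14].

6 disks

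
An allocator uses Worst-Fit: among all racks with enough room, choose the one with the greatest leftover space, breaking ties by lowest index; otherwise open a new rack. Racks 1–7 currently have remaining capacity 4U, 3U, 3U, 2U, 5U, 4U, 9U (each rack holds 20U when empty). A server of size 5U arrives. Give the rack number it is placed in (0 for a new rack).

Racks with room: rack 5 (5U), rack 7 (9U).
Most room is rack 7 with 9U free.

7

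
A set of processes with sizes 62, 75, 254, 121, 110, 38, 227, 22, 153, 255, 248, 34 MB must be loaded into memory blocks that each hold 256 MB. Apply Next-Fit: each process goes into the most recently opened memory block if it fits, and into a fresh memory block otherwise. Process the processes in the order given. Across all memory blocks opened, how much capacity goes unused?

memory block 1: place 62 MB, 194 MB left
memory block 1: place 75 MB, 119 MB left
memory block 2: place 254 MB, 2 MB left
memory block 3: place 121 MB, 135 MB left
memory block 3: place 110 MB, 25 MB left
memory block 4: place 38 MB, 218 MB left
memory block 5: place 227 MB, 29 MB left
memory block 5: place 22 MB, 7 MB left
memory block 6: place 153 MB, 103 MB left
memory block 7: place 255 MB, 1 MB left
memory block 8: place 248 MB, 8 MB left
memory block 9: place 34 MB, 222 MB left
9 memory blocks × 256 MB = 2304 MB; used 1599 MB; unused 705 MB.

705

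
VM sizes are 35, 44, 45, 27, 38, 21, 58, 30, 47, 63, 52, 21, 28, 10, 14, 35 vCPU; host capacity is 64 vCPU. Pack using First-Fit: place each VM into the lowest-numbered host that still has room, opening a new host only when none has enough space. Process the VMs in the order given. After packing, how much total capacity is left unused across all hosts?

72

host 1: place 35 vCPU, 29 vCPU left
host 2: place 44 vCPU, 20 vCPU left
host 3: place 45 vCPU, 19 vCPU left
host 1: place 27 vCPU, 2 vCPU left
host 4: place 38 vCPU, 26 vCPU left
host 4: place 21 vCPU, 5 vCPU left
host 5: place 58 vCPU, 6 vCPU left
host 6: place 30 vCPU, 34 vCPU left
host 7: place 47 vCPU, 17 vCPU left
host 8: place 63 vCPU, 1 vCPU left
host 9: place 52 vCPU, 12 vCPU left
host 6: place 21 vCPU, 13 vCPU left
host 10: place 28 vCPU, 36 vCPU left
host 2: place 10 vCPU, 10 vCPU left
host 3: place 14 vCPU, 5 vCPU left
host 10: place 35 vCPU, 1 vCPU left
10 hosts × 64 vCPU = 640 vCPU; used 568 vCPU; unused 72 vCPU.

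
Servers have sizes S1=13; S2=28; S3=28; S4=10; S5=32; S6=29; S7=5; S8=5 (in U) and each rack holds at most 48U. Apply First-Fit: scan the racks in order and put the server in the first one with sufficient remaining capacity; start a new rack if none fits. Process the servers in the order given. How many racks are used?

Put S1 (13U) in rack 1; 35U remain.
Put S2 (28U) in rack 1; 7U remain.
Put S3 (28U) in rack 2; 20U remain.
Put S4 (10U) in rack 2; 10U remain.
Put S5 (32U) in rack 3; 16U remain.
Put S6 (29U) in rack 4; 19U remain.
Put S7 (5U) in rack 1; 2U remain.
Put S8 (5U) in rack 2; 5U remain.

4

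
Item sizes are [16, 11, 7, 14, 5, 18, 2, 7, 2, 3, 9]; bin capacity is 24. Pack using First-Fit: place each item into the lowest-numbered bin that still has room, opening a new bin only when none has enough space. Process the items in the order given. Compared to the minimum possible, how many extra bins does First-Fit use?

First-Fit: [16,7] [11,5,2,2,3] [14,7] [18] [9] → 5 bins.
Total size 94; any packing needs at least ⌈94/24⌉ = 4 bins.
An optimal packing achieves that bound: [18,5] [16,7] [14,7,3] [11,9,2,2] → 4 bins.
Excess: 5 − 4 = 1.

1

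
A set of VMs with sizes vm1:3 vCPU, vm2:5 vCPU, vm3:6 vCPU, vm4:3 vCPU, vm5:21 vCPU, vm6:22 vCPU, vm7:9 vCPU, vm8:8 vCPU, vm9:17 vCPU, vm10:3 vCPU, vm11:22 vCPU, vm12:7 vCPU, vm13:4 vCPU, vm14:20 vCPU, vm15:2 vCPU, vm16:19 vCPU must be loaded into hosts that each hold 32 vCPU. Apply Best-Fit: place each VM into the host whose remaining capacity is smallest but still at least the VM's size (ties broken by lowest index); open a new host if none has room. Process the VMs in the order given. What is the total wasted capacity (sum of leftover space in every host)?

53

vm1 (3 vCPU) → host 1 (remaining 29 vCPU)
vm2 (5 vCPU) → host 1 (remaining 24 vCPU)
vm3 (6 vCPU) → host 1 (remaining 18 vCPU)
vm4 (3 vCPU) → host 1 (remaining 15 vCPU)
vm5 (21 vCPU) → host 2 (remaining 11 vCPU)
vm6 (22 vCPU) → host 3 (remaining 10 vCPU)
vm7 (9 vCPU) → host 3 (remaining 1 vCPU)
vm8 (8 vCPU) → host 2 (remaining 3 vCPU)
vm9 (17 vCPU) → host 4 (remaining 15 vCPU)
vm10 (3 vCPU) → host 2 (remaining 0 vCPU)
vm11 (22 vCPU) → host 5 (remaining 10 vCPU)
vm12 (7 vCPU) → host 5 (remaining 3 vCPU)
vm13 (4 vCPU) → host 1 (remaining 11 vCPU)
vm14 (20 vCPU) → host 6 (remaining 12 vCPU)
vm15 (2 vCPU) → host 5 (remaining 1 vCPU)
vm16 (19 vCPU) → host 7 (remaining 13 vCPU)
7 hosts × 32 vCPU = 224 vCPU; used 171 vCPU; unused 53 vCPU.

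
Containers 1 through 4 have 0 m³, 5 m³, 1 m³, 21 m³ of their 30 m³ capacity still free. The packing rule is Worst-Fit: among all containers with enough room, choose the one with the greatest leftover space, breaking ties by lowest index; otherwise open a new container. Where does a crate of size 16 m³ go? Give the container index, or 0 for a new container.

4

Containers with room: container 4 (21 m³).
Most room is container 4 with 21 m³ free.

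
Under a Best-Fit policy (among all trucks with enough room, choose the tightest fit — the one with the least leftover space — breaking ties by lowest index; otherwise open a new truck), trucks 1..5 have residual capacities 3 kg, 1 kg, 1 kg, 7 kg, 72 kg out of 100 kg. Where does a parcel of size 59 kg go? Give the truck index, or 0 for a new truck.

5

Trucks with room: truck 5 (72 kg).
Tightest fit is truck 5 with 72 kg free.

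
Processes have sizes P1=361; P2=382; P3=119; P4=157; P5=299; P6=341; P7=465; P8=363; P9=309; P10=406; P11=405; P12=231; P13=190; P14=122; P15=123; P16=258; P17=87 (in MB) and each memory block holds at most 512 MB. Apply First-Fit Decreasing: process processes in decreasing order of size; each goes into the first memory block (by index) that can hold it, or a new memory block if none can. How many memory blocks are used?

Sorted descending: 465, 406, 405, 382, 363, 361, 341, 309, 299, 258, 231, 190, 157, 123, 122, 119, 87.
465 MB → memory block 1 (remaining 47 MB)
406 MB → memory block 2 (remaining 106 MB)
405 MB → memory block 3 (remaining 107 MB)
382 MB → memory block 4 (remaining 130 MB)
363 MB → memory block 5 (remaining 149 MB)
361 MB → memory block 6 (remaining 151 MB)
341 MB → memory block 7 (remaining 171 MB)
309 MB → memory block 8 (remaining 203 MB)
299 MB → memory block 9 (remaining 213 MB)
258 MB → memory block 10 (remaining 254 MB)
231 MB → memory block 10 (remaining 23 MB)
190 MB → memory block 8 (remaining 13 MB)
157 MB → memory block 7 (remaining 14 MB)
123 MB → memory block 4 (remaining 7 MB)
122 MB → memory block 5 (remaining 27 MB)
119 MB → memory block 6 (remaining 32 MB)
87 MB → memory block 2 (remaining 19 MB)
Final memory blocks: [465] [406,87] [405] [382,123] [363,122] [361,119] [341,157] [309,190] [299] [258,231].

10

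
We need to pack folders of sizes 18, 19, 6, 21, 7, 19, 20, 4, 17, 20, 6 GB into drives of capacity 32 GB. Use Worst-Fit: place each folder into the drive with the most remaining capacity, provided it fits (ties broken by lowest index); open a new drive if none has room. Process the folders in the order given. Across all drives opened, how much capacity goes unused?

67

drive 1: place 18 GB, 14 GB left
drive 2: place 19 GB, 13 GB left
drive 1: place 6 GB, 8 GB left
drive 3: place 21 GB, 11 GB left
drive 2: place 7 GB, 6 GB left
drive 4: place 19 GB, 13 GB left
drive 5: place 20 GB, 12 GB left
drive 4: place 4 GB, 9 GB left
drive 6: place 17 GB, 15 GB left
drive 7: place 20 GB, 12 GB left
drive 6: place 6 GB, 9 GB left
7 drives × 32 GB = 224 GB; used 157 GB; unused 67 GB.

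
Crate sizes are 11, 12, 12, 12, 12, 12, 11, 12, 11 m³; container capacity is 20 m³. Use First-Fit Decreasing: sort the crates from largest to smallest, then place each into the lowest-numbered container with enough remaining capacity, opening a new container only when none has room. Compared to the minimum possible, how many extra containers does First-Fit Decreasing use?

0

First-Fit Decreasing: [12] [12] [12] [12] [12] [12] [11] [11] [11] → 9 containers.
9 crates exceed 10 m³ (half the capacity), and no two of those can share a container, so at least 9 containers are needed.
So 9 is already optimal.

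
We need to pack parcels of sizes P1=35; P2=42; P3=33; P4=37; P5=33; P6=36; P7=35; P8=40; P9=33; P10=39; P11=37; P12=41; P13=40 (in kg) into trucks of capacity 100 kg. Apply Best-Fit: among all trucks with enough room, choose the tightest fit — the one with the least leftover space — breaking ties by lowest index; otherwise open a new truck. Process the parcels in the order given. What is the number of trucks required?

7 trucks

P1 (35 kg) → truck 1 (remaining 65 kg)
P2 (42 kg) → truck 1 (remaining 23 kg)
P3 (33 kg) → truck 2 (remaining 67 kg)
P4 (37 kg) → truck 2 (remaining 30 kg)
P5 (33 kg) → truck 3 (remaining 67 kg)
P6 (36 kg) → truck 3 (remaining 31 kg)
P7 (35 kg) → truck 4 (remaining 65 kg)
P8 (40 kg) → truck 4 (remaining 25 kg)
P9 (33 kg) → truck 5 (remaining 67 kg)
P10 (39 kg) → truck 5 (remaining 28 kg)
P11 (37 kg) → truck 6 (remaining 63 kg)
P12 (41 kg) → truck 6 (remaining 22 kg)
P13 (40 kg) → truck 7 (remaining 60 kg)
Final trucks: [35,42] [33,37] [33,36] [35,40] [33,39] [37,41] [40].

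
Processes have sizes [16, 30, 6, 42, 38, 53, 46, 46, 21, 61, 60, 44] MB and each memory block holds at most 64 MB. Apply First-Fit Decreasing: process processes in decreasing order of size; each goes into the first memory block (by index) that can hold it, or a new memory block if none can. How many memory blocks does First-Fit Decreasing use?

Sorted descending: 61, 60, 53, 46, 46, 44, 42, 38, 30, 21, 16, 6.
61 MB → memory block 1 (remaining 3 MB)
60 MB → memory block 2 (remaining 4 MB)
53 MB → memory block 3 (remaining 11 MB)
46 MB → memory block 4 (remaining 18 MB)
46 MB → memory block 5 (remaining 18 MB)
44 MB → memory block 6 (remaining 20 MB)
42 MB → memory block 7 (remaining 22 MB)
38 MB → memory block 8 (remaining 26 MB)
30 MB → memory block 9 (remaining 34 MB)
21 MB → memory block 7 (remaining 1 MB)
16 MB → memory block 4 (remaining 2 MB)
6 MB → memory block 3 (remaining 5 MB)

9 memory blocks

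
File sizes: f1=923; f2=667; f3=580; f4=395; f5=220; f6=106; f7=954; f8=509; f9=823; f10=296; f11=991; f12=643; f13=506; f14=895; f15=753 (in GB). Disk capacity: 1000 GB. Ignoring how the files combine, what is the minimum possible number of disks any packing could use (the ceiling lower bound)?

10 disks

Total size = 923 + 667 + 580 + 395 + 220 + 106 + 954 + 509 + 823 + 296 + 991 + 643 + 506 + 895 + 753 = 9261 GB.
⌈9261 / 1000⌉ = 10.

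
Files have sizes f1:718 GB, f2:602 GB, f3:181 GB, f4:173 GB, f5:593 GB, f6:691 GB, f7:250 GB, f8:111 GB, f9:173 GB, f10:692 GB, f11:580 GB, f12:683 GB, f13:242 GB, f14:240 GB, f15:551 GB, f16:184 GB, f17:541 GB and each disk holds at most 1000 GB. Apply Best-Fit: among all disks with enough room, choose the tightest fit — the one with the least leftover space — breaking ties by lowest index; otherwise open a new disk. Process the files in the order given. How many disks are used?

disk 1: place f1 (718 GB), 282 GB left
disk 2: place f2 (602 GB), 398 GB left
disk 1: place f3 (181 GB), 101 GB left
disk 2: place f4 (173 GB), 225 GB left
disk 3: place f5 (593 GB), 407 GB left
disk 4: place f6 (691 GB), 309 GB left
disk 4: place f7 (250 GB), 59 GB left
disk 2: place f8 (111 GB), 114 GB left
disk 3: place f9 (173 GB), 234 GB left
disk 5: place f10 (692 GB), 308 GB left
disk 6: place f11 (580 GB), 420 GB left
disk 7: place f12 (683 GB), 317 GB left
disk 5: place f13 (242 GB), 66 GB left
disk 7: place f14 (240 GB), 77 GB left
disk 8: place f15 (551 GB), 449 GB left
disk 3: place f16 (184 GB), 50 GB left
disk 9: place f17 (541 GB), 459 GB left
Final disks: [718,181] [602,173,111] [593,173,184] [691,250] [692,242] [580] [683,240] [551] [541].

9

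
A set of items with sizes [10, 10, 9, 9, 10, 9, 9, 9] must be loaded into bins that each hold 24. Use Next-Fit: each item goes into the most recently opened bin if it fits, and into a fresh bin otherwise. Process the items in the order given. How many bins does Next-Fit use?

4 bins

bin 1: place 10, 14 left
bin 1: place 10, 4 left
bin 2: place 9, 15 left
bin 2: place 9, 6 left
bin 3: place 10, 14 left
bin 3: place 9, 5 left
bin 4: place 9, 15 left
bin 4: place 9, 6 left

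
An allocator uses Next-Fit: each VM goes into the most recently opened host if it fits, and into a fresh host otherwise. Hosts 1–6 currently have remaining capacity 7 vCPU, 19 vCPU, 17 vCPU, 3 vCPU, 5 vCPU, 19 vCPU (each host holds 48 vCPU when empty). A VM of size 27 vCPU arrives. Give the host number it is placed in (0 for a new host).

Next-Fit only looks at host 6, which has 19 vCPU free.
27 vCPU does not fit, so a new host is opened.

0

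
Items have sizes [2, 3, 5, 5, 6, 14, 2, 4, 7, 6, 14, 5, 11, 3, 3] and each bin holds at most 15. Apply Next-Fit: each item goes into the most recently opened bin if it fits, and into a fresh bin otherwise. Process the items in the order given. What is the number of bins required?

Put 2 in bin 1; 13 remain.
Put 3 in bin 1; 10 remain.
Put 5 in bin 1; 5 remain.
Put 5 in bin 1; 0 remain.
Put 6 in bin 2; 9 remain.
Put 14 in bin 3; 1 remain.
Put 2 in bin 4; 13 remain.
Put 4 in bin 4; 9 remain.
Put 7 in bin 4; 2 remain.
Put 6 in bin 5; 9 remain.
Put 14 in bin 6; 1 remain.
Put 5 in bin 7; 10 remain.
Put 11 in bin 8; 4 remain.
Put 3 in bin 8; 1 remain.
Put 3 in bin 9; 12 remain.
Final bins: [2,3,5,5] [6] [14] [2,4,7] [6] [14] [5] [11,3] [3].

9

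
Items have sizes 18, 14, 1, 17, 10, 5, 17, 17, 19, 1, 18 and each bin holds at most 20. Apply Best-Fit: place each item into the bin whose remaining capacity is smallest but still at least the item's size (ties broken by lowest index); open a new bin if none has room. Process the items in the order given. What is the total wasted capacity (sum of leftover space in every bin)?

23

18 → bin 1 (remaining 2)
14 → bin 2 (remaining 6)
1 → bin 1 (remaining 1)
17 → bin 3 (remaining 3)
10 → bin 4 (remaining 10)
5 → bin 2 (remaining 1)
17 → bin 5 (remaining 3)
17 → bin 6 (remaining 3)
19 → bin 7 (remaining 1)
1 → bin 1 (remaining 0)
18 → bin 8 (remaining 2)
8 bins × 20 = 160; used 137; unused 23.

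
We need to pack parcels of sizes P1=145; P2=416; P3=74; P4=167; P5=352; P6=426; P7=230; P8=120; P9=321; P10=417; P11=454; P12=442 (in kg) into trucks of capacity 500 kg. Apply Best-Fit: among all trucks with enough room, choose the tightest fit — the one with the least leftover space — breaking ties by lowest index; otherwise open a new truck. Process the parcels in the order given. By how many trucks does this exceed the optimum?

1

Best-Fit: [145,167] [416,74] [352,120] [426] [230] [321] [417] [454] [442] → 9 trucks.
Total size 3564 kg; any packing needs at least ⌈3564/500⌉ = 8 trucks.
An optimal packing achieves that bound: [454] [442] [426,74] [417] [416] [352,145] [321,167] [230,120] → 8 trucks.
Excess: 9 − 8 = 1.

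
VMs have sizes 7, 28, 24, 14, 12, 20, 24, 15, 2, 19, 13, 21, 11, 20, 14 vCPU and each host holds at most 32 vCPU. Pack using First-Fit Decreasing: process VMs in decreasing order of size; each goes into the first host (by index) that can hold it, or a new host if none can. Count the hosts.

9

Sorted descending: 28, 24, 24, 21, 20, 20, 19, 15, 14, 14, 13, 12, 11, 7, 2.
host 1: place 28 vCPU, 4 vCPU left
host 2: place 24 vCPU, 8 vCPU left
host 3: place 24 vCPU, 8 vCPU left
host 4: place 21 vCPU, 11 vCPU left
host 5: place 20 vCPU, 12 vCPU left
host 6: place 20 vCPU, 12 vCPU left
host 7: place 19 vCPU, 13 vCPU left
host 8: place 15 vCPU, 17 vCPU left
host 8: place 14 vCPU, 3 vCPU left
host 9: place 14 vCPU, 18 vCPU left
host 7: place 13 vCPU, 0 vCPU left
host 5: place 12 vCPU, 0 vCPU left
host 4: place 11 vCPU, 0 vCPU left
host 2: place 7 vCPU, 1 vCPU left
host 1: place 2 vCPU, 2 vCPU left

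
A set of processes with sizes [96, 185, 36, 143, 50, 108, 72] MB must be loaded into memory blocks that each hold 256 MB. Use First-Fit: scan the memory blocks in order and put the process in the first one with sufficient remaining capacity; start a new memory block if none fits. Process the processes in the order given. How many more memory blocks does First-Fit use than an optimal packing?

0

First-Fit: [96,36,50,72] [185] [143,108] → 3 memory blocks.
Total size 690 MB; any packing needs at least ⌈690/256⌉ = 3 memory blocks.
So 3 is already optimal.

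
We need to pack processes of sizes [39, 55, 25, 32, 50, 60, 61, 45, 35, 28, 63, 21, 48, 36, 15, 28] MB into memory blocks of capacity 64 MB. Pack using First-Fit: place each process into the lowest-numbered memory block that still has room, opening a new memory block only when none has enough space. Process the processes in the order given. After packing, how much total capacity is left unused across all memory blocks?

63

memory block 1: place 39 MB, 25 MB left
memory block 2: place 55 MB, 9 MB left
memory block 1: place 25 MB, 0 MB left
memory block 3: place 32 MB, 32 MB left
memory block 4: place 50 MB, 14 MB left
memory block 5: place 60 MB, 4 MB left
memory block 6: place 61 MB, 3 MB left
memory block 7: place 45 MB, 19 MB left
memory block 8: place 35 MB, 29 MB left
memory block 3: place 28 MB, 4 MB left
memory block 9: place 63 MB, 1 MB left
memory block 8: place 21 MB, 8 MB left
memory block 10: place 48 MB, 16 MB left
memory block 11: place 36 MB, 28 MB left
memory block 7: place 15 MB, 4 MB left
memory block 11: place 28 MB, 0 MB left
11 memory blocks × 64 MB = 704 MB; used 641 MB; unused 63 MB.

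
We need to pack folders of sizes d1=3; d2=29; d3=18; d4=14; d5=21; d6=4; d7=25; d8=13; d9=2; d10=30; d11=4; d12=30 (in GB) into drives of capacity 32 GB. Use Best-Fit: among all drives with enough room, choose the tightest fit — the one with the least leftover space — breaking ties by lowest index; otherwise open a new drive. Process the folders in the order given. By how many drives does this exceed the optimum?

Best-Fit: [3,29] [18,14] [21,4,2,4] [25] [13] [30] [30] → 7 drives.
Total size 193 GB; any packing needs at least ⌈193/32⌉ = 7 drives.
So 7 is already optimal.

0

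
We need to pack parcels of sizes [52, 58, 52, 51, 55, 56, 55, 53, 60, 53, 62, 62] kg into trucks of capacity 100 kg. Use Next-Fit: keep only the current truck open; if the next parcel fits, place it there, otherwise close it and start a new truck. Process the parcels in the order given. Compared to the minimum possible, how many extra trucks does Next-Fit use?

0

Next-Fit: [52] [58] [52] [51] [55] [56] [55] [53] [60] [53] [62] [62] → 12 trucks.
12 parcels exceed 50 kg (half the capacity), and no two of those can share a truck, so at least 12 trucks are needed.
So 12 is already optimal.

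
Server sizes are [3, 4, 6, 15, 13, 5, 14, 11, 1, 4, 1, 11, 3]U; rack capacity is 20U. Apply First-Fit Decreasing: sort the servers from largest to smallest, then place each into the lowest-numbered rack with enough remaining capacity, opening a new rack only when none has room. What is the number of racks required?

Sorted descending: 15, 14, 13, 11, 11, 6, 5, 4, 4, 3, 3, 1, 1.
rack 1: place 15U, 5U left
rack 2: place 14U, 6U left
rack 3: place 13U, 7U left
rack 4: place 11U, 9U left
rack 5: place 11U, 9U left
rack 2: place 6U, 0U left
rack 1: place 5U, 0U left
rack 3: place 4U, 3U left
rack 4: place 4U, 5U left
rack 3: place 3U, 0U left
rack 4: place 3U, 2U left
rack 4: place 1U, 1U left
rack 4: place 1U, 0U left

5 racks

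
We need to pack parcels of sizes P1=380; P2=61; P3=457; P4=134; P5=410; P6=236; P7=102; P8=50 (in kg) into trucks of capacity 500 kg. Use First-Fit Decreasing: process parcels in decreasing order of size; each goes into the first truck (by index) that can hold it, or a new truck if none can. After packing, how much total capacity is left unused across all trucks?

170

Sorted descending: 457, 410, 380, 236, 134, 102, 61, 50.
truck 1: place 457 kg, 43 kg left
truck 2: place 410 kg, 90 kg left
truck 3: place 380 kg, 120 kg left
truck 4: place 236 kg, 264 kg left
truck 4: place 134 kg, 130 kg left
truck 3: place 102 kg, 18 kg left
truck 2: place 61 kg, 29 kg left
truck 4: place 50 kg, 80 kg left
4 trucks × 500 kg = 2000 kg; used 1830 kg; unused 170 kg.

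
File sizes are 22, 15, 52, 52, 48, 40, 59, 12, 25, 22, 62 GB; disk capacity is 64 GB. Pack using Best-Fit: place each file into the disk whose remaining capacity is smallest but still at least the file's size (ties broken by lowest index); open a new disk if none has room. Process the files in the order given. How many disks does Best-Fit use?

22 GB → disk 1 (remaining 42 GB)
15 GB → disk 1 (remaining 27 GB)
52 GB → disk 2 (remaining 12 GB)
52 GB → disk 3 (remaining 12 GB)
48 GB → disk 4 (remaining 16 GB)
40 GB → disk 5 (remaining 24 GB)
59 GB → disk 6 (remaining 5 GB)
12 GB → disk 2 (remaining 0 GB)
25 GB → disk 1 (remaining 2 GB)
22 GB → disk 5 (remaining 2 GB)
62 GB → disk 7 (remaining 2 GB)

7 disks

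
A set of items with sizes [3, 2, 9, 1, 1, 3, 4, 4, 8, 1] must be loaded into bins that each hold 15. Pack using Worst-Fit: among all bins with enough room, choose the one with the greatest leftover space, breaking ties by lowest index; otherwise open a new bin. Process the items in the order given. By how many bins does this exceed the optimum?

Worst-Fit: [3,2,9,1] [1,3,4,4] [8,1] → 3 bins.
Total size 36; any packing needs at least ⌈36/15⌉ = 3 bins.
So 3 is already optimal.

0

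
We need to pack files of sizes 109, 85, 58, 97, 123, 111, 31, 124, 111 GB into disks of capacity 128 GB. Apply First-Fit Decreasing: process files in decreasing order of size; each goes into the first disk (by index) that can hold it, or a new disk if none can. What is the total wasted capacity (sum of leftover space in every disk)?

175

Sorted descending: 124, 123, 111, 111, 109, 97, 85, 58, 31.
124 GB → disk 1 (remaining 4 GB)
123 GB → disk 2 (remaining 5 GB)
111 GB → disk 3 (remaining 17 GB)
111 GB → disk 4 (remaining 17 GB)
109 GB → disk 5 (remaining 19 GB)
97 GB → disk 6 (remaining 31 GB)
85 GB → disk 7 (remaining 43 GB)
58 GB → disk 8 (remaining 70 GB)
31 GB → disk 6 (remaining 0 GB)
8 disks × 128 GB = 1024 GB; used 849 GB; unused 175 GB.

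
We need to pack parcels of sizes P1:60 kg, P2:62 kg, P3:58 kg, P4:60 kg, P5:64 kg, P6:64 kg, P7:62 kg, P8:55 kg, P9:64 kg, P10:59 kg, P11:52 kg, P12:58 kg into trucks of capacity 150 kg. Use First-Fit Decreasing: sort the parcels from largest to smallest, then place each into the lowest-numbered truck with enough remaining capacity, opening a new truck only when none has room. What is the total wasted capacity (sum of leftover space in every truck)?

Sorted descending: 64, 64, 64, 62, 62, 60, 60, 59, 58, 58, 55, 52.
Put 64 kg in truck 1; 86 kg remain.
Put 64 kg in truck 1; 22 kg remain.
Put 64 kg in truck 2; 86 kg remain.
Put 62 kg in truck 2; 24 kg remain.
Put 62 kg in truck 3; 88 kg remain.
Put 60 kg in truck 3; 28 kg remain.
Put 60 kg in truck 4; 90 kg remain.
Put 59 kg in truck 4; 31 kg remain.
Put 58 kg in truck 5; 92 kg remain.
Put 58 kg in truck 5; 34 kg remain.
Put 55 kg in truck 6; 95 kg remain.
Put 52 kg in truck 6; 43 kg remain.
6 trucks × 150 kg = 900 kg; used 718 kg; unused 182 kg.

182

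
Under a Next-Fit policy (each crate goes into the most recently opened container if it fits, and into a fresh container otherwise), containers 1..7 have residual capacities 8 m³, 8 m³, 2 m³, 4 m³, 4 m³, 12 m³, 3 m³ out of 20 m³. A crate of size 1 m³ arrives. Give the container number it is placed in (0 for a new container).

7

Next-Fit only looks at container 7, which has 3 m³ free.
1 m³ fits there.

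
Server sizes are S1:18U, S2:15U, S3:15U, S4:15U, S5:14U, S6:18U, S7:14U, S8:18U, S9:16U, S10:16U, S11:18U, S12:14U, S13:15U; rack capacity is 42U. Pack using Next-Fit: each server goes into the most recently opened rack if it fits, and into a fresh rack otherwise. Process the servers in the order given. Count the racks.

7

rack 1: place S1 (18U), 24U left
rack 1: place S2 (15U), 9U left
rack 2: place S3 (15U), 27U left
rack 2: place S4 (15U), 12U left
rack 3: place S5 (14U), 28U left
rack 3: place S6 (18U), 10U left
rack 4: place S7 (14U), 28U left
rack 4: place S8 (18U), 10U left
rack 5: place S9 (16U), 26U left
rack 5: place S10 (16U), 10U left
rack 6: place S11 (18U), 24U left
rack 6: place S12 (14U), 10U left
rack 7: place S13 (15U), 27U left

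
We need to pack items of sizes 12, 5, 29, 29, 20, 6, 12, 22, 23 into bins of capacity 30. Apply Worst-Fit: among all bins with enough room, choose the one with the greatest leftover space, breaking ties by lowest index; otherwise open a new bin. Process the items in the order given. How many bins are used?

12 → bin 1 (remaining 18)
5 → bin 1 (remaining 13)
29 → bin 2 (remaining 1)
29 → bin 3 (remaining 1)
20 → bin 4 (remaining 10)
6 → bin 1 (remaining 7)
12 → bin 5 (remaining 18)
22 → bin 6 (remaining 8)
23 → bin 7 (remaining 7)

7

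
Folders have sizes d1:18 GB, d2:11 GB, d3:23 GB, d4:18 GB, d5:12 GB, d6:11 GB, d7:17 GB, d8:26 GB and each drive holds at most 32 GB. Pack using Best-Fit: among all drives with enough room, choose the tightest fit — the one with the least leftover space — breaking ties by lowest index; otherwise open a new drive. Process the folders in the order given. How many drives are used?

Put d1 (18 GB) in drive 1; 14 GB remain.
Put d2 (11 GB) in drive 1; 3 GB remain.
Put d3 (23 GB) in drive 2; 9 GB remain.
Put d4 (18 GB) in drive 3; 14 GB remain.
Put d5 (12 GB) in drive 3; 2 GB remain.
Put d6 (11 GB) in drive 4; 21 GB remain.
Put d7 (17 GB) in drive 4; 4 GB remain.
Put d8 (26 GB) in drive 5; 6 GB remain.
Final drives: [18,11] [23] [18,12] [11,17] [26].

5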